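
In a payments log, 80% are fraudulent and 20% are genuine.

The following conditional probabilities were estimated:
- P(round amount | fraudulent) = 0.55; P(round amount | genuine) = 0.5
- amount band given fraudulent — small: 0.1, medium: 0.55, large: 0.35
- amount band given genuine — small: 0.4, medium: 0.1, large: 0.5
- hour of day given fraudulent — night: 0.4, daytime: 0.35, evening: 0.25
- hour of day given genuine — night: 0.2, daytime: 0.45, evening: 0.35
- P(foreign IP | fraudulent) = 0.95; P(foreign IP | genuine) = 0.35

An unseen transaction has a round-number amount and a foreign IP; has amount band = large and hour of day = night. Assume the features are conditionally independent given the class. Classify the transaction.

fraudulent: 0.8 × 0.55 × 0.35 × 0.4 × 0.95 = 0.05852
genuine: 0.2 × 0.5 × 0.5 × 0.2 × 0.35 = 0.0035
Highest score → fraudulent.

fraudulent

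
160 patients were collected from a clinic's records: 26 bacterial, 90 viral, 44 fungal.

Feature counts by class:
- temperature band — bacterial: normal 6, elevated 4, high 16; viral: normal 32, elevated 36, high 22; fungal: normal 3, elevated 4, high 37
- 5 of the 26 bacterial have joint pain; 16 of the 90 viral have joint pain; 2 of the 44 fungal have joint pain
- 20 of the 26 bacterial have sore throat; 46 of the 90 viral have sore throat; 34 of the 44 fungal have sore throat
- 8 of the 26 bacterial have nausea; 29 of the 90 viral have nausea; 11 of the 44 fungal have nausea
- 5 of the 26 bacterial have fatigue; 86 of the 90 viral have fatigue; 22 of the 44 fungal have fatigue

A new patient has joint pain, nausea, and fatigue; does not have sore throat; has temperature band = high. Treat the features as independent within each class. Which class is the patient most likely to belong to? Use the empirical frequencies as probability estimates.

bacterial: (26/160) × (16/26) × (5/26) × (6/26) × (8/26) × (5/26) ≈ 0.000262596
viral: (90/160) × (22/90) × (16/90) × (44/90) × (29/90) × (86/90) ≈ 0.00367961
fungal: (44/160) × (37/44) × (2/44) × (10/44) × (11/44) × (22/44) ≈ 0.000298618
Highest score → viral.

viral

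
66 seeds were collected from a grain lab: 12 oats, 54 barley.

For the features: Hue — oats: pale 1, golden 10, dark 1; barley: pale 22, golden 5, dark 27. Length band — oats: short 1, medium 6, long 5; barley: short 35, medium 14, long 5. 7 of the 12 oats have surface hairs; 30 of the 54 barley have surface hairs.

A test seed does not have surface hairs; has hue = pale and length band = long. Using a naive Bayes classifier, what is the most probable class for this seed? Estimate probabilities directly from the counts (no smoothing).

barley

oats: (12/66) × (1/12) × (5/12) × (5/12) ≈ 0.00263047
barley: (54/66) × (22/54) × (5/54) × (24/54) ≈ 0.0137174
Highest score → barley.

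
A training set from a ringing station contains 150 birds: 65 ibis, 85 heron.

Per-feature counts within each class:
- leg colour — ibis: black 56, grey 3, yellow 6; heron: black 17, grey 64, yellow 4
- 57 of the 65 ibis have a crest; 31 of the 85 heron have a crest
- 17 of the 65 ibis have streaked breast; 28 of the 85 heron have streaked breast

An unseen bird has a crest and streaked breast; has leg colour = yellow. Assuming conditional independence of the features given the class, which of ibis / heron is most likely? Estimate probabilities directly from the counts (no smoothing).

ibis

ibis: (65/150) × (6/65) × (57/65) × (17/65) ≈ 0.00917396
heron: (85/150) × (4/85) × (31/85) × (28/85) ≈ 0.00320369
Highest score → ibis.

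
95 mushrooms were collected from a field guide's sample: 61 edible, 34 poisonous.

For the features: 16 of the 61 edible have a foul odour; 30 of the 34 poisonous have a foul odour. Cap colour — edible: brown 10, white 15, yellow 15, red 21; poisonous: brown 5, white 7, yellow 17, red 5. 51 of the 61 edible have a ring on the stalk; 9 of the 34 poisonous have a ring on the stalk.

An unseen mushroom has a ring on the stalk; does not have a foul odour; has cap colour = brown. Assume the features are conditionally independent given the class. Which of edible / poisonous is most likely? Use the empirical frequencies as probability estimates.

edible: (61/95) × (45/61) × (10/61) × (51/61) ≈ 0.0649231
poisonous: (34/95) × (4/34) × (5/34) × (9/34) ≈ 0.00163905
Highest score → edible.

edible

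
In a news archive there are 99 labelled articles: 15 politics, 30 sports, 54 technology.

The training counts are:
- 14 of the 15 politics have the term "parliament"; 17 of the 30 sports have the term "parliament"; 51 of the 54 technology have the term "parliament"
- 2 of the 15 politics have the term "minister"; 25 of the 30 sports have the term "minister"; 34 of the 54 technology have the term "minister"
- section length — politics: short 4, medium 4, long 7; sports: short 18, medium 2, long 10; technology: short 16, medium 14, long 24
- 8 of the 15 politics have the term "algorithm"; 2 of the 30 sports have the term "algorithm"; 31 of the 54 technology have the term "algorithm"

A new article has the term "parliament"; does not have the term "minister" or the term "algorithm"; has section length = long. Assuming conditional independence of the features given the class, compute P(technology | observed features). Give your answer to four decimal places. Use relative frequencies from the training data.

politics: (15/99) × (14/15) × (13/15) × (7/15) × (7/15) ≈ 0.0266906
sports: (30/99) × (17/30) × (5/30) × (10/30) × (28/30) ≈ 0.00890385
technology: (54/99) × (51/54) × (20/54) × (24/54) × (23/54) ≈ 0.0361179
P(technology | x) = 0.0361179 / 0.07171235 ≈ 0.5036

0.5036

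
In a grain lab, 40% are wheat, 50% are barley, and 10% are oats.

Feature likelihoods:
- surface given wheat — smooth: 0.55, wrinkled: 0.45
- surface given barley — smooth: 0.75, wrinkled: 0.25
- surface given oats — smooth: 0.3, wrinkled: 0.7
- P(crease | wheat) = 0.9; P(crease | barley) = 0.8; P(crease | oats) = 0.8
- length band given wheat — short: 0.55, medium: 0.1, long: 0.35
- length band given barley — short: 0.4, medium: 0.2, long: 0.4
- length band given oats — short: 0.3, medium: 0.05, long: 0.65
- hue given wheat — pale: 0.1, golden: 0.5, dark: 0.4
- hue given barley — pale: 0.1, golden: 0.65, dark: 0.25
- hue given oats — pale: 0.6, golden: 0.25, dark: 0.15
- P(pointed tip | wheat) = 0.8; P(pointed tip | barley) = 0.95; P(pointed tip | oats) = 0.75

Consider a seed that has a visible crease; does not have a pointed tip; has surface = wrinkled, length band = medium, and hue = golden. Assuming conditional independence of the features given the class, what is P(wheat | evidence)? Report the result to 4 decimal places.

wheat: 0.4 × 0.45 × 0.9 × 0.1 × 0.5 × (1−0.8) = 0.00162
barley: 0.5 × 0.25 × 0.8 × 0.2 × 0.65 × (1−0.95) = 0.00065
oats: 0.1 × 0.7 × 0.8 × 0.05 × 0.25 × (1−0.75) = 0.000175
P(wheat | x) = 0.00162 / 0.002445 ≈ 0.6626

0.6626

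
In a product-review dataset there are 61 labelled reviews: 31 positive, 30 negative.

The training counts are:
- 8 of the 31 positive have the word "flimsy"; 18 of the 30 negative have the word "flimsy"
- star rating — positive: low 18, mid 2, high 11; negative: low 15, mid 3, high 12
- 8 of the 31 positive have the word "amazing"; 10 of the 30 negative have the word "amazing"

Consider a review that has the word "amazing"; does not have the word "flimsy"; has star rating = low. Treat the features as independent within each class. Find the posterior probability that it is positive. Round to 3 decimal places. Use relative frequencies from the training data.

0.633

positive: (31/61) × (23/31) × (18/31) × (8/31) ≈ 0.0564985
negative: (30/61) × (12/30) × (15/30) × (10/30) ≈ 0.0327869
P(positive | x) = 0.0564985 / 0.0892854 ≈ 0.633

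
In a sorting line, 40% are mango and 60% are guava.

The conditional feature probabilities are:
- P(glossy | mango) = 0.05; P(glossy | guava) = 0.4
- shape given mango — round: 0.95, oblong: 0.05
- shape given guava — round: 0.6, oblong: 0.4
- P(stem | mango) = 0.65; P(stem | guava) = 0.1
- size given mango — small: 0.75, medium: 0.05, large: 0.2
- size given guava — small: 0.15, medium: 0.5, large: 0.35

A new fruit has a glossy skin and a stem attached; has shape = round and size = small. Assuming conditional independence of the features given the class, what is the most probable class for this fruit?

mango

mango: 0.4 × 0.05 × 0.95 × 0.65 × 0.75 = 0.0092625
guava: 0.6 × 0.4 × 0.6 × 0.1 × 0.15 = 0.00216
Highest score → mango.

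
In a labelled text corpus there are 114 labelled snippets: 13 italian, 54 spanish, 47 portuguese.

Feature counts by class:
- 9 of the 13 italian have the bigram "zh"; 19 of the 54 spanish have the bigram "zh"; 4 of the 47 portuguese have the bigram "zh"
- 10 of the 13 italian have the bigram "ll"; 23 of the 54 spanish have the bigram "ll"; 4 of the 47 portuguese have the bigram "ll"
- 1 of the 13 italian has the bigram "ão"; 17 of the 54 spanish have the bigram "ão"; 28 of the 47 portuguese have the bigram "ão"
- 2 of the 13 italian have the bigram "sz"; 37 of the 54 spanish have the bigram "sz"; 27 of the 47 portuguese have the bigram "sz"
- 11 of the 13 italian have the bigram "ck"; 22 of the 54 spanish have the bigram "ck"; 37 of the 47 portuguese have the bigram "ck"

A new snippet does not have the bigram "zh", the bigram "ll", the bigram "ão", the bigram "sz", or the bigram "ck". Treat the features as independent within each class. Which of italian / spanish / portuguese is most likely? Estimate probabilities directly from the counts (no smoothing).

italian: (13/114) × (4/13) × (3/13) × (12/13) × (11/13) × (2/13) ≈ 0.000972987
spanish: (54/114) × (35/54) × (31/54) × (37/54) × (17/54) × (32/54) ≈ 0.0225294
portuguese: (47/114) × (43/47) × (43/47) × (19/47) × (20/47) × (10/47) ≈ 0.0126306
Highest score → spanish.

spanish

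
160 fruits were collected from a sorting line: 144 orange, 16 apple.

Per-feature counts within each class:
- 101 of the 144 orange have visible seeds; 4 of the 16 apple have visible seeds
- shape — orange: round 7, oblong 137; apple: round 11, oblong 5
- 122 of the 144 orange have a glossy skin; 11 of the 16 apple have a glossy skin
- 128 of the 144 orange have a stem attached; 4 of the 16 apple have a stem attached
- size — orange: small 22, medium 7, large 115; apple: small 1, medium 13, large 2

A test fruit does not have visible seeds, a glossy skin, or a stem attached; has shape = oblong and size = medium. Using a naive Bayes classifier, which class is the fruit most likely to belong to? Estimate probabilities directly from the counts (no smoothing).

apple

orange: (144/160) × (43/144) × (137/144) × (22/144) × (16/144) × (7/144) ≈ 0.000210989
apple: (16/160) × (12/16) × (5/16) × (5/16) × (12/16) × (13/16) = 0.00446319580078125
Highest score → apple.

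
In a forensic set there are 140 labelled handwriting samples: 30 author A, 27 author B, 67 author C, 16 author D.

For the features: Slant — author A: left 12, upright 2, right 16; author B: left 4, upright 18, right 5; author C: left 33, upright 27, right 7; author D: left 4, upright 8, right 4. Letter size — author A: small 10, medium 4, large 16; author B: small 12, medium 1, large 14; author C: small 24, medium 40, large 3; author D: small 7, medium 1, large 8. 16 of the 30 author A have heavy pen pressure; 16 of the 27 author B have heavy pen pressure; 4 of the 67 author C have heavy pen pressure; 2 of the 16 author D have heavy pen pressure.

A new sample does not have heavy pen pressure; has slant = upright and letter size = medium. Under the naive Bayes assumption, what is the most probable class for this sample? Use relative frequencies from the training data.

author A: (30/140) × (2/30) × (4/30) × (14/30) ≈ 0.000888889
author B: (27/140) × (18/27) × (1/27) × (11/27) ≈ 0.00194004
author C: (67/140) × (27/67) × (40/67) × (63/67) ≈ 0.108265
author D: (16/140) × (8/16) × (1/16) × (14/16) = 0.003125
Highest score → author C.

author C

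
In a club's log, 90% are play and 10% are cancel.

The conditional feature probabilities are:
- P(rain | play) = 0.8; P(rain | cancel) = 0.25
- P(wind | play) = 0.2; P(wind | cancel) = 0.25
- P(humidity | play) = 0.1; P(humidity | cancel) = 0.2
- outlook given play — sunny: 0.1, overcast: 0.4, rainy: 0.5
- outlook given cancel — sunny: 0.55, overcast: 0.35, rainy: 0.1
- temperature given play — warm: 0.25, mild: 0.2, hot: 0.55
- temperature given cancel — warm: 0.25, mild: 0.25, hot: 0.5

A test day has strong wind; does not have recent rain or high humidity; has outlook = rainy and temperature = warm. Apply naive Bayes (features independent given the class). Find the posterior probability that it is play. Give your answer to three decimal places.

0.915

play: 0.9 × (1−0.8) × 0.2 × (1−0.1) × 0.5 × 0.25 = 0.00405
cancel: 0.1 × (1−0.25) × 0.25 × (1−0.2) × 0.1 × 0.25 = 0.000375
P(play | x) = 0.00405 / 0.004425 ≈ 0.915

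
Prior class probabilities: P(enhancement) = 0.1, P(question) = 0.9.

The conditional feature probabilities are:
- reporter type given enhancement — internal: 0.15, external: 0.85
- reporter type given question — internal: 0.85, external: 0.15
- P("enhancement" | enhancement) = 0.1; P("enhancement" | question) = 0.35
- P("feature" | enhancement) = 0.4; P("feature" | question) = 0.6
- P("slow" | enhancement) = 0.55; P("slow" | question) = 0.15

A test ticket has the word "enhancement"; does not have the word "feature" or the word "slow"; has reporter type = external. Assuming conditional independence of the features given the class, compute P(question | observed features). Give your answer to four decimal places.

0.8750

enhancement: 0.1 × 0.85 × 0.1 × (1−0.4) × (1−0.55) = 0.002295
question: 0.9 × 0.15 × 0.35 × (1−0.6) × (1−0.15) = 0.016065
P(question | x) = 0.016065 / 0.01836 ≈ 0.8750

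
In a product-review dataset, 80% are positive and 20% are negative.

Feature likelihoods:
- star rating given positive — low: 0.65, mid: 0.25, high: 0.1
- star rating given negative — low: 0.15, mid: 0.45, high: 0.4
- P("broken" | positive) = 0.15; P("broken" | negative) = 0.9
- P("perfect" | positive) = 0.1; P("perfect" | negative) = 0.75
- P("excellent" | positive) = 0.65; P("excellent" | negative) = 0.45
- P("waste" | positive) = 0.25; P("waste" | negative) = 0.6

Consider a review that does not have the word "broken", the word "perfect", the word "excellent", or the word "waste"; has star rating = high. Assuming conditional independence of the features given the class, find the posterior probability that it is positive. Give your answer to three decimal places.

0.973

positive: 0.8 × 0.1 × (1−0.15) × (1−0.1) × (1−0.65) × (1−0.25) = 0.016065
negative: 0.2 × 0.4 × (1−0.9) × (1−0.75) × (1−0.45) × (1−0.6) = 0.00044
P(positive | x) = 0.016065 / 0.016505 ≈ 0.973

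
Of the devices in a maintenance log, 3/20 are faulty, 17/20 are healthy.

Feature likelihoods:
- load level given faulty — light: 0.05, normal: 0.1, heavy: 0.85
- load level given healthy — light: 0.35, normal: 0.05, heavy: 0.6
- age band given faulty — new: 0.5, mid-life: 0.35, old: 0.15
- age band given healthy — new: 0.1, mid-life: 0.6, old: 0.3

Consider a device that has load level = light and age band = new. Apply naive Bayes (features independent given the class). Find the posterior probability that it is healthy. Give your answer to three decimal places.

faulty: 0.15 × 0.05 × 0.5 = 0.00375
healthy: 0.85 × 0.35 × 0.1 = 0.02975
P(healthy | x) = 0.02975 / 0.0335 ≈ 0.888

0.888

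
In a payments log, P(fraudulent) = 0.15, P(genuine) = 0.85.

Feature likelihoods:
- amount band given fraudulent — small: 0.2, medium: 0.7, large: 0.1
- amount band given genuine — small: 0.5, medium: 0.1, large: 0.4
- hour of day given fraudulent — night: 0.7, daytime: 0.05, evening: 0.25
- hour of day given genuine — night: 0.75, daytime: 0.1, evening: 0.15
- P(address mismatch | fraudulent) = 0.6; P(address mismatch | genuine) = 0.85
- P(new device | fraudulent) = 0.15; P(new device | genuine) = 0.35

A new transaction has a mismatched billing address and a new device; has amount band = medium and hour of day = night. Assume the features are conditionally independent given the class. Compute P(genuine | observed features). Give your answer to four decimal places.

fraudulent: 0.15 × 0.7 × 0.7 × 0.6 × 0.15 = 0.006615
genuine: 0.85 × 0.1 × 0.75 × 0.85 × 0.35 = 0.018965625
P(genuine | x) = 0.018965625 / 0.025580625 ≈ 0.7414

0.7414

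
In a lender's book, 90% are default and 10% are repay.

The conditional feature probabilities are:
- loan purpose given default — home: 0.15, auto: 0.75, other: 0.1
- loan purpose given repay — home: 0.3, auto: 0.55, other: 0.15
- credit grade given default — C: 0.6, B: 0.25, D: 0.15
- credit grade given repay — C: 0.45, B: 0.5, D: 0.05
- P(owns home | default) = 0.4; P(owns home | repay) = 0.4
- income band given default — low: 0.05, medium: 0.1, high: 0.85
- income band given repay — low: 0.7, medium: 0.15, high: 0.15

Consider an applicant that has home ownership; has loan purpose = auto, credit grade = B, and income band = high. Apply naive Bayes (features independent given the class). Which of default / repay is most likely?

default: 0.9 × 0.75 × 0.25 × 0.4 × 0.85 = 0.057375
repay: 0.1 × 0.55 × 0.5 × 0.4 × 0.15 = 0.00165
Highest score → default.

default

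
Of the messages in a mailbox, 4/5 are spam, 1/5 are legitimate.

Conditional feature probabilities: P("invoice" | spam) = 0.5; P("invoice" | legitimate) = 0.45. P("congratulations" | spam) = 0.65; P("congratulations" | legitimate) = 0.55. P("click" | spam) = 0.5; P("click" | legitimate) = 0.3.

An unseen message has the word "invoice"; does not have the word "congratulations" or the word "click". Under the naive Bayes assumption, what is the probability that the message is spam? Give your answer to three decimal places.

0.712

spam: 0.8 × 0.5 × (1−0.65) × (1−0.5) = 0.07
legitimate: 0.2 × 0.45 × (1−0.55) × (1−0.3) = 0.02835
P(spam | x) = 0.07 / 0.09835 ≈ 0.712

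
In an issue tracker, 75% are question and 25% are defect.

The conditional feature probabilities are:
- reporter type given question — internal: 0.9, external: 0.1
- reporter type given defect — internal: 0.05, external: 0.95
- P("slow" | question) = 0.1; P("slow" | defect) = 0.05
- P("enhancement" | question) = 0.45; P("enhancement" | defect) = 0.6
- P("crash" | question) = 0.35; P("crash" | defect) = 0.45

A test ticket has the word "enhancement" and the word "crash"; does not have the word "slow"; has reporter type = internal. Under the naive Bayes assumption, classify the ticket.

question: 0.75 × 0.9 × (1−0.1) × 0.45 × 0.35 = 0.09568125
defect: 0.25 × 0.05 × (1−0.05) × 0.6 × 0.45 = 0.00320625
Highest score → question.

question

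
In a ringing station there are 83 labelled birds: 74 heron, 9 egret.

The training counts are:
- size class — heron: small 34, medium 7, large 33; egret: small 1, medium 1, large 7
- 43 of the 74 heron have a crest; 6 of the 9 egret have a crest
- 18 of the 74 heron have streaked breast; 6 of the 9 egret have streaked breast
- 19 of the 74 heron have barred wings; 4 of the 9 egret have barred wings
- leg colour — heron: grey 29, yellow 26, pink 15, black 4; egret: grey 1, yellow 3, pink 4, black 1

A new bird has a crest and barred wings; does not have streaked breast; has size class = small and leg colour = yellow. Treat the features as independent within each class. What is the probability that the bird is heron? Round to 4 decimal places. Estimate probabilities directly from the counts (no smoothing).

heron: (74/83) × (34/74) × (43/74) × (56/74) × (19/74) × (26/74) ≈ 0.0162502
egret: (9/83) × (1/9) × (6/9) × (3/9) × (4/9) × (3/9) ≈ 0.000396648
P(heron | x) = 0.0162502 / 0.016646848 ≈ 0.9762

0.9762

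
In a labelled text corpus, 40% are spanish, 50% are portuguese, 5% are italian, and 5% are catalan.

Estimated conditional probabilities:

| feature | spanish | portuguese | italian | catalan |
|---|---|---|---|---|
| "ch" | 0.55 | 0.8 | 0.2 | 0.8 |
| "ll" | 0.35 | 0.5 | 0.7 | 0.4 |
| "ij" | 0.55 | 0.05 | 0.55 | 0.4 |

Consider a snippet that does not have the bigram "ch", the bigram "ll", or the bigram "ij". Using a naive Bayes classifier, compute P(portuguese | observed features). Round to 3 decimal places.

spanish: 0.4 × (1−0.55) × (1−0.35) × (1−0.55) = 0.05265
portuguese: 0.5 × (1−0.8) × (1−0.5) × (1−0.05) = 0.0475
italian: 0.05 × (1−0.2) × (1−0.7) × (1−0.55) = 0.0054
catalan: 0.05 × (1−0.8) × (1−0.4) × (1−0.4) = 0.0036
P(portuguese | x) = 0.0475 / 0.10915 ≈ 0.435

0.435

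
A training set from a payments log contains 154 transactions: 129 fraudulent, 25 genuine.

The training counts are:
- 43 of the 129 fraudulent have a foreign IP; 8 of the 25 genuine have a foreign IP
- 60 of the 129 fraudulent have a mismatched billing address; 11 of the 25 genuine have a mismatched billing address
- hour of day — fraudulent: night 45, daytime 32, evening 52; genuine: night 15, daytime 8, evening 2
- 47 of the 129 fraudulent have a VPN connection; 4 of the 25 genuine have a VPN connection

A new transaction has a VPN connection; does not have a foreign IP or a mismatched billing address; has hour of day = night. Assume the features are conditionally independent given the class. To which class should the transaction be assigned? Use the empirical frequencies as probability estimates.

fraudulent: (129/154) × (86/129) × (69/129) × (45/129) × (47/129) ≈ 0.0379637
genuine: (25/154) × (17/25) × (14/25) × (15/25) × (4/25) ≈ 0.00593455
Highest score → fraudulent.

fraudulent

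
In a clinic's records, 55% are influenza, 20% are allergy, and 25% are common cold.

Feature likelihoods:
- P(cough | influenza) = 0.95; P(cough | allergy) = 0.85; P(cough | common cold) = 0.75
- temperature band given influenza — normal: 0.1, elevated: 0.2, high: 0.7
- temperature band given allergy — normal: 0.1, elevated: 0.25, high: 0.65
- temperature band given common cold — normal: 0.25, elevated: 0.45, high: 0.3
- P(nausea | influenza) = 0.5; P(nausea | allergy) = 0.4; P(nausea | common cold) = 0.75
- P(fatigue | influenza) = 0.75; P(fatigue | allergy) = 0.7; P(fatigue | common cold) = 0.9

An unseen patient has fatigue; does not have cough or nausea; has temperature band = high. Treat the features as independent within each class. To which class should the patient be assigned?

influenza: 0.55 × (1−0.95) × 0.7 × (1−0.5) × 0.75 = 0.00721875
allergy: 0.2 × (1−0.85) × 0.65 × (1−0.4) × 0.7 = 0.00819
common cold: 0.25 × (1−0.75) × 0.3 × (1−0.75) × 0.9 = 0.00421875
Highest score → allergy.

allergy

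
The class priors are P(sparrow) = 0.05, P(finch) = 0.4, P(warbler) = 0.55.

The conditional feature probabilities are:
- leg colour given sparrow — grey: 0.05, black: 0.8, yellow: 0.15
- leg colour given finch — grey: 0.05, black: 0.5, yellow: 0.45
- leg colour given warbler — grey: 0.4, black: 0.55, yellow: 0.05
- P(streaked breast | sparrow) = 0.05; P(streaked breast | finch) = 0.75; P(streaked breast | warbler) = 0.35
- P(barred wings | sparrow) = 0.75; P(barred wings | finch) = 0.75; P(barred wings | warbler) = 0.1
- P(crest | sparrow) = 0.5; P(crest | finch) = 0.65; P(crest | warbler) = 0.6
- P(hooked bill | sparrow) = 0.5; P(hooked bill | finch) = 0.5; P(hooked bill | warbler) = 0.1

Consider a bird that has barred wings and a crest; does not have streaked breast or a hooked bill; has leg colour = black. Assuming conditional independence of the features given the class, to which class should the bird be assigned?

sparrow: 0.05 × 0.8 × (1−0.05) × 0.75 × 0.5 × (1−0.5) = 0.007125
finch: 0.4 × 0.5 × (1−0.75) × 0.75 × 0.65 × (1−0.5) = 0.0121875
warbler: 0.55 × 0.55 × (1−0.35) × 0.1 × 0.6 × (1−0.1) = 0.01061775
Highest score → finch.

finch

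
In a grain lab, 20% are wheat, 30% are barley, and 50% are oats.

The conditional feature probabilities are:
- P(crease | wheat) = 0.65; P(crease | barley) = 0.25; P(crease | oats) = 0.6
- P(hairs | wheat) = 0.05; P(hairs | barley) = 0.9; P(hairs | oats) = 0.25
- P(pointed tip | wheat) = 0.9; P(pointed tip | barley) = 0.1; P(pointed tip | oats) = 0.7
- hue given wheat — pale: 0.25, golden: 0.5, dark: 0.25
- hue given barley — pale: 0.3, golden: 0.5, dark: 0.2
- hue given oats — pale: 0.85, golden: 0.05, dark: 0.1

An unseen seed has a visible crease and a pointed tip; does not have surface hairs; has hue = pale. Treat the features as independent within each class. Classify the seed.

wheat: 0.2 × 0.65 × (1−0.05) × 0.9 × 0.25 = 0.0277875
barley: 0.3 × 0.25 × (1−0.9) × 0.1 × 0.3 = 0.000225
oats: 0.5 × 0.6 × (1−0.25) × 0.7 × 0.85 = 0.133875
Highest score → oats.

oats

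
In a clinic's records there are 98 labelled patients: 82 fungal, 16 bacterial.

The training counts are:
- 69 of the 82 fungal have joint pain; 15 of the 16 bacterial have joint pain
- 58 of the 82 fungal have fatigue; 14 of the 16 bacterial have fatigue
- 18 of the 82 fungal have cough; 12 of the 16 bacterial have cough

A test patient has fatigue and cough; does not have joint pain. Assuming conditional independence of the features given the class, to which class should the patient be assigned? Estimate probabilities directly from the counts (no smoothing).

fungal: (82/98) × (13/82) × (58/82) × (18/82) ≈ 0.0205963
bacterial: (16/98) × (1/16) × (14/16) × (12/16) ≈ 0.00669643
Highest score → fungal.

fungal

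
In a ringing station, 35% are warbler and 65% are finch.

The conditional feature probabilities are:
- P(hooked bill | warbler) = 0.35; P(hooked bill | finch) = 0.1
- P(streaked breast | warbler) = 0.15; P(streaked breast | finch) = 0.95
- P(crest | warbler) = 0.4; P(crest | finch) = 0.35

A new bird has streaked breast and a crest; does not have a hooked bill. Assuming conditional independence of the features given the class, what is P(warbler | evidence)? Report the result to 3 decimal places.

warbler: 0.35 × (1−0.35) × 0.15 × 0.4 = 0.01365
finch: 0.65 × (1−0.1) × 0.95 × 0.35 = 0.1945125
P(warbler | x) = 0.01365 / 0.2081625 ≈ 0.066

0.066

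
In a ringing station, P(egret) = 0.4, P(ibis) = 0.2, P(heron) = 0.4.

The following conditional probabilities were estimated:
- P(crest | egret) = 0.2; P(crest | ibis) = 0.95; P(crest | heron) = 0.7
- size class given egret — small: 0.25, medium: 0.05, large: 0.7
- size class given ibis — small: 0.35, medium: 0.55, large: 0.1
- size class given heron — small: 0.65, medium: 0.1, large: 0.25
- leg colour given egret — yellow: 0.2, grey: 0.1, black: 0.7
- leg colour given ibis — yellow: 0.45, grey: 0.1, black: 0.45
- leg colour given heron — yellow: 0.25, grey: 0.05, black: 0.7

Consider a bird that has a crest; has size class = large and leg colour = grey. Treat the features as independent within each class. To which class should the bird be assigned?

egret: 0.4 × 0.2 × 0.7 × 0.1 = 0.0056
ibis: 0.2 × 0.95 × 0.1 × 0.1 = 0.0019
heron: 0.4 × 0.7 × 0.25 × 0.05 = 0.0035
Highest score → egret.

egret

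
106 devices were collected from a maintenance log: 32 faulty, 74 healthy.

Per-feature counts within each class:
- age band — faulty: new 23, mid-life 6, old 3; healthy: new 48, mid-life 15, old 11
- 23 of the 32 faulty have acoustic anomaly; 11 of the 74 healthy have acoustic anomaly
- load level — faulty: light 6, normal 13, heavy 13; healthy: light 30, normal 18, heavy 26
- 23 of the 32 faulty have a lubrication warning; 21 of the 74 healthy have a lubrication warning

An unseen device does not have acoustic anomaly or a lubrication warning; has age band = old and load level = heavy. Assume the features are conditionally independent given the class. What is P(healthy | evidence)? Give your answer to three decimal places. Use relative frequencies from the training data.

0.961

faulty: (32/106) × (3/32) × (9/32) × (13/32) × (9/32) ≈ 0.000909481
healthy: (74/106) × (11/74) × (63/74) × (26/74) × (53/74) ≈ 0.0222321
P(healthy | x) = 0.0222321 / 0.023141581 ≈ 0.961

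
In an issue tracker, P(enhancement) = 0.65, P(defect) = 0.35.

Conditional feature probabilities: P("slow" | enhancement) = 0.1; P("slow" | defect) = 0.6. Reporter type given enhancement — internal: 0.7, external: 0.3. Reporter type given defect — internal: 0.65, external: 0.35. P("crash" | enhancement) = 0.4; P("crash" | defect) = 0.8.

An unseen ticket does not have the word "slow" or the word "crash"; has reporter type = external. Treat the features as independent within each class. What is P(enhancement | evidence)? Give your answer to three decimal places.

0.915

enhancement: 0.65 × (1−0.1) × 0.3 × (1−0.4) = 0.1053
defect: 0.35 × (1−0.6) × 0.35 × (1−0.8) = 0.0098
P(enhancement | x) = 0.1053 / 0.1151 ≈ 0.915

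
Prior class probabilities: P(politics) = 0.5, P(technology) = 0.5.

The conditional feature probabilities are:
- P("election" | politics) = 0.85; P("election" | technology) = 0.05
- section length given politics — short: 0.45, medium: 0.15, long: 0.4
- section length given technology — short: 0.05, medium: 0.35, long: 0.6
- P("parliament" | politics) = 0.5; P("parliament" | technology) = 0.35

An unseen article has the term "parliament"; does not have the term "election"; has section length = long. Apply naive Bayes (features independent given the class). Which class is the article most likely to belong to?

technology

politics: 0.5 × (1−0.85) × 0.4 × 0.5 = 0.015
technology: 0.5 × (1−0.05) × 0.6 × 0.35 = 0.09975
Highest score → technology.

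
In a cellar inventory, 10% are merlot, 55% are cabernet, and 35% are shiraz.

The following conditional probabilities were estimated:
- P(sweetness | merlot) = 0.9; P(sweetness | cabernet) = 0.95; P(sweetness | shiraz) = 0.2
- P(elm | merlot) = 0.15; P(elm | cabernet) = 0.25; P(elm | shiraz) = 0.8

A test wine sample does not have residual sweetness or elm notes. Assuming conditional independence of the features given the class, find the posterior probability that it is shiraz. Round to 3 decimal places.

merlot: 0.1 × (1−0.9) × (1−0.15) = 0.0085
cabernet: 0.55 × (1−0.95) × (1−0.25) = 0.020625
shiraz: 0.35 × (1−0.2) × (1−0.8) = 0.056
P(shiraz | x) = 0.056 / 0.085125 ≈ 0.658

0.658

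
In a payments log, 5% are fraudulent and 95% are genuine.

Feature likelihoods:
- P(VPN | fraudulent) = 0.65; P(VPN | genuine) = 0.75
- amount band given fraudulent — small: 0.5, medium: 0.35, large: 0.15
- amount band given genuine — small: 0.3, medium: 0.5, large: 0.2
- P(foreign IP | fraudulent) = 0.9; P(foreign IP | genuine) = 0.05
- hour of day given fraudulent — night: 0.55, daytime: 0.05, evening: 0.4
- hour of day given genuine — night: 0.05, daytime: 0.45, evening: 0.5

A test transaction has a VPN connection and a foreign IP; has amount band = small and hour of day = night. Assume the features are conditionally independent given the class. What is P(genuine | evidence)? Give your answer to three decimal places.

fraudulent: 0.05 × 0.65 × 0.5 × 0.9 × 0.55 = 0.00804375
genuine: 0.95 × 0.75 × 0.3 × 0.05 × 0.05 = 0.000534375
P(genuine | x) = 0.000534375 / 0.008578125 ≈ 0.062

0.062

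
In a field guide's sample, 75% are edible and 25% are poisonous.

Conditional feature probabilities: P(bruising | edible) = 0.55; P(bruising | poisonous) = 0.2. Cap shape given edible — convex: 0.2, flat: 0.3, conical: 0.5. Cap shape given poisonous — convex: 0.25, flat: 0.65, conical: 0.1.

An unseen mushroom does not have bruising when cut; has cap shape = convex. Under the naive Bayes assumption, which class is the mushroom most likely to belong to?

edible

edible: 0.75 × (1−0.55) × 0.2 = 0.0675
poisonous: 0.25 × (1−0.2) × 0.25 = 0.05
Highest score → edible.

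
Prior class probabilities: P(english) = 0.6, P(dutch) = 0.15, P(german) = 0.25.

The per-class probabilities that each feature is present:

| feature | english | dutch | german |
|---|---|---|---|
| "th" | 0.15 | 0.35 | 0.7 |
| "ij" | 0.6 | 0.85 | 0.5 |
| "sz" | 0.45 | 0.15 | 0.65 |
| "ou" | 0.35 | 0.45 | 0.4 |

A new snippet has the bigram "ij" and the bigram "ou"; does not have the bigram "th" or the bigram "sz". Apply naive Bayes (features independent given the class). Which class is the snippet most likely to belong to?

english: 0.6 × (1−0.15) × 0.6 × (1−0.45) × 0.35 = 0.058905
dutch: 0.15 × (1−0.35) × 0.85 × (1−0.15) × 0.45 = 0.0316996875
german: 0.25 × (1−0.7) × 0.5 × (1−0.65) × 0.4 = 0.00525
Highest score → english.

english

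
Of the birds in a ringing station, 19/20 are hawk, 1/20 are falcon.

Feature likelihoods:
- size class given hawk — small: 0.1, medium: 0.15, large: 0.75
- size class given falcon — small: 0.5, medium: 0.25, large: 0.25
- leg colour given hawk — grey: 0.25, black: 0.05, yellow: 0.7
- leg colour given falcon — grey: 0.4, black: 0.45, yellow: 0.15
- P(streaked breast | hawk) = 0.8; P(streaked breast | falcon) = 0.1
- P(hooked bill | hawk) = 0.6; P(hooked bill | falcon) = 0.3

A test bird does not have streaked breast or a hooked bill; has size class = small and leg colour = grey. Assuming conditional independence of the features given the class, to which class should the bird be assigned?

hawk: 0.95 × 0.1 × 0.25 × (1−0.8) × (1−0.6) = 0.0019
falcon: 0.05 × 0.5 × 0.4 × (1−0.1) × (1−0.3) = 0.0063
Highest score → falcon.

falcon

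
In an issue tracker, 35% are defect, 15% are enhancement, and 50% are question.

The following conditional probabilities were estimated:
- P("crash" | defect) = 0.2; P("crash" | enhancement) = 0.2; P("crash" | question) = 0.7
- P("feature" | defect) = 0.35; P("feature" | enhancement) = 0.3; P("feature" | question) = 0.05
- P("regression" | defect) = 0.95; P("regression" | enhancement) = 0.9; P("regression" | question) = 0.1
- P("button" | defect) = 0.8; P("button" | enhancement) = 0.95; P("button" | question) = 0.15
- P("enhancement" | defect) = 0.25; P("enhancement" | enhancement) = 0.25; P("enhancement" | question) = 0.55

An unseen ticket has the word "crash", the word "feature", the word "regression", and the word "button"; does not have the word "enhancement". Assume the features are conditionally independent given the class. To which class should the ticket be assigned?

defect: 0.35 × 0.2 × 0.35 × 0.95 × 0.8 × (1−0.25) = 0.013965
enhancement: 0.15 × 0.2 × 0.3 × 0.9 × 0.95 × (1−0.25) = 0.00577125
question: 0.5 × 0.7 × 0.05 × 0.1 × 0.15 × (1−0.55) = 0.000118125
Highest score → defect.

defect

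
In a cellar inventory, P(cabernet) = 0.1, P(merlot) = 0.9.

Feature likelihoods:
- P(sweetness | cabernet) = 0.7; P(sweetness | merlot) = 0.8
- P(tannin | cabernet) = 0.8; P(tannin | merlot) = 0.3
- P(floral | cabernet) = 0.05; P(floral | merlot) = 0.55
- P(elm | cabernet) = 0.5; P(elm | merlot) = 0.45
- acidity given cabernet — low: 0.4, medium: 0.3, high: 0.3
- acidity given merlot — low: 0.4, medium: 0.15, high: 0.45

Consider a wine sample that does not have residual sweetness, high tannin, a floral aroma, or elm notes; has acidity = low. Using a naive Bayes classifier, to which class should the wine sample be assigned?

merlot

cabernet: 0.1 × (1−0.7) × (1−0.8) × (1−0.05) × (1−0.5) × 0.4 = 0.00114
merlot: 0.9 × (1−0.8) × (1−0.3) × (1−0.55) × (1−0.45) × 0.4 = 0.012474
Highest score → merlot.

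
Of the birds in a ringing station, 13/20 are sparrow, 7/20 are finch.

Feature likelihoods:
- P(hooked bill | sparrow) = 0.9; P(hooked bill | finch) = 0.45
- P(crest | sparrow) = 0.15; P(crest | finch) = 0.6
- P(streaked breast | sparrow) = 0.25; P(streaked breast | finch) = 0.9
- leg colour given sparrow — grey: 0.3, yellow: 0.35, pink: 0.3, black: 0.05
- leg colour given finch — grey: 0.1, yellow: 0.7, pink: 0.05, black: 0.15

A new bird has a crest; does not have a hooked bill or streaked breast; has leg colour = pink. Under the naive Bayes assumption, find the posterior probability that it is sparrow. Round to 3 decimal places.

0.792

sparrow: 0.65 × (1−0.9) × 0.15 × (1−0.25) × 0.3 = 0.00219375
finch: 0.35 × (1−0.45) × 0.6 × (1−0.9) × 0.05 = 0.0005775
P(sparrow | x) = 0.00219375 / 0.00277125 ≈ 0.792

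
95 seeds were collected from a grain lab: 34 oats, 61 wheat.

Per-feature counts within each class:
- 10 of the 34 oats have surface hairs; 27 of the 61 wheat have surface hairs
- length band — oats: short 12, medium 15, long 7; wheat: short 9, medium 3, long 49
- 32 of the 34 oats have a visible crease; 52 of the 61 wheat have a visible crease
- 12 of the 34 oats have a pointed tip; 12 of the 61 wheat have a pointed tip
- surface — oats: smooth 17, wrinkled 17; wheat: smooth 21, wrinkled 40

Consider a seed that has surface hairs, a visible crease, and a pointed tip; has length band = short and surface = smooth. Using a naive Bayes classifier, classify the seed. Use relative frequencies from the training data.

oats: (34/95) × (10/34) × (12/34) × (32/34) × (12/34) × (17/34) ≈ 0.00617053
wheat: (61/95) × (27/61) × (9/61) × (52/61) × (12/61) × (21/61) ≈ 0.00242085
Highest score → oats.

oats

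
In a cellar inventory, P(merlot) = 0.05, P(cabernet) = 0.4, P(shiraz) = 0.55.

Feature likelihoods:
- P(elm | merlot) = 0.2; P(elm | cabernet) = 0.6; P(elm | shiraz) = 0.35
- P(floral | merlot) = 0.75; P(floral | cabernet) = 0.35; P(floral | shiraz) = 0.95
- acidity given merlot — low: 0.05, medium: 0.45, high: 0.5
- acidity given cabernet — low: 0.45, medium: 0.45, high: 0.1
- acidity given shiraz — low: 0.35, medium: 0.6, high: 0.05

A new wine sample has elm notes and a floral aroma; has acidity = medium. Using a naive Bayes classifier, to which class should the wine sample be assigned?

merlot: 0.05 × 0.2 × 0.75 × 0.45 = 0.003375
cabernet: 0.4 × 0.6 × 0.35 × 0.45 = 0.0378
shiraz: 0.55 × 0.35 × 0.95 × 0.6 = 0.109725
Highest score → shiraz.

shiraz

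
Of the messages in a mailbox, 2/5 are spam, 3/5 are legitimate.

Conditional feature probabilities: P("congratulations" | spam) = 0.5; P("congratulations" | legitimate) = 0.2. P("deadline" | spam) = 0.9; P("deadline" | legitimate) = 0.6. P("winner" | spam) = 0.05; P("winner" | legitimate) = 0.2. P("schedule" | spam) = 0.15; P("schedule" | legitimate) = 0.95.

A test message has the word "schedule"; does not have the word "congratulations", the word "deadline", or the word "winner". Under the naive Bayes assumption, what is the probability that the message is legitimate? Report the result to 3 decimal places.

spam: 0.4 × (1−0.5) × (1−0.9) × (1−0.05) × 0.15 = 0.00285
legitimate: 0.6 × (1−0.2) × (1−0.6) × (1−0.2) × 0.95 = 0.14592
P(legitimate | x) = 0.14592 / 0.14877 ≈ 0.981

0.981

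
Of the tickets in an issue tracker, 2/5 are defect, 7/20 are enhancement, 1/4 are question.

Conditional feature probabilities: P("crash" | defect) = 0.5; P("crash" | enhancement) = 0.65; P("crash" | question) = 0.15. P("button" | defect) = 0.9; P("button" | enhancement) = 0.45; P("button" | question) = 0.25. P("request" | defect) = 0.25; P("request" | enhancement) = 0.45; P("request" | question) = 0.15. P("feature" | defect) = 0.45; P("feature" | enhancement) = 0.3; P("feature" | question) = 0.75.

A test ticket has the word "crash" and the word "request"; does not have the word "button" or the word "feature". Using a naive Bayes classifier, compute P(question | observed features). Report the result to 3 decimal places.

defect: 0.4 × 0.5 × (1−0.9) × 0.25 × (1−0.45) = 0.00275
enhancement: 0.35 × 0.65 × (1−0.45) × 0.45 × (1−0.3) = 0.039414375
question: 0.25 × 0.15 × (1−0.25) × 0.15 × (1−0.75) = 0.0010546875
P(question | x) = 0.0010546875 / 0.0432190625 ≈ 0.024

0.024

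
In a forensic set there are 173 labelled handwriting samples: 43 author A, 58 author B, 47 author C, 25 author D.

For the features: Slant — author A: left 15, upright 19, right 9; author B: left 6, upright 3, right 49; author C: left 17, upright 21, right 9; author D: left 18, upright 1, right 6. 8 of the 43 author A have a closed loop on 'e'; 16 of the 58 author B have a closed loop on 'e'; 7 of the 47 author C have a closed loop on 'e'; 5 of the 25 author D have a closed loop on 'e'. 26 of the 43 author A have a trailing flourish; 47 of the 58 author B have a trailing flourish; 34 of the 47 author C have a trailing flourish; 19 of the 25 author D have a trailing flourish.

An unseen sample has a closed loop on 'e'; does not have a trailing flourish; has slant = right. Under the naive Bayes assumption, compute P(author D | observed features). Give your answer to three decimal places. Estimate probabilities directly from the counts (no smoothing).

0.074

author A: (43/173) × (9/43) × (8/43) × (17/43) ≈ 0.00382647
author B: (58/173) × (49/58) × (16/58) × (11/58) ≈ 0.0148186
author C: (47/173) × (9/47) × (7/47) × (13/47) ≈ 0.0021431
author D: (25/173) × (6/25) × (5/25) × (6/25) ≈ 0.00166474
P(author D | x) = 0.00166474 / 0.02245291 ≈ 0.074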